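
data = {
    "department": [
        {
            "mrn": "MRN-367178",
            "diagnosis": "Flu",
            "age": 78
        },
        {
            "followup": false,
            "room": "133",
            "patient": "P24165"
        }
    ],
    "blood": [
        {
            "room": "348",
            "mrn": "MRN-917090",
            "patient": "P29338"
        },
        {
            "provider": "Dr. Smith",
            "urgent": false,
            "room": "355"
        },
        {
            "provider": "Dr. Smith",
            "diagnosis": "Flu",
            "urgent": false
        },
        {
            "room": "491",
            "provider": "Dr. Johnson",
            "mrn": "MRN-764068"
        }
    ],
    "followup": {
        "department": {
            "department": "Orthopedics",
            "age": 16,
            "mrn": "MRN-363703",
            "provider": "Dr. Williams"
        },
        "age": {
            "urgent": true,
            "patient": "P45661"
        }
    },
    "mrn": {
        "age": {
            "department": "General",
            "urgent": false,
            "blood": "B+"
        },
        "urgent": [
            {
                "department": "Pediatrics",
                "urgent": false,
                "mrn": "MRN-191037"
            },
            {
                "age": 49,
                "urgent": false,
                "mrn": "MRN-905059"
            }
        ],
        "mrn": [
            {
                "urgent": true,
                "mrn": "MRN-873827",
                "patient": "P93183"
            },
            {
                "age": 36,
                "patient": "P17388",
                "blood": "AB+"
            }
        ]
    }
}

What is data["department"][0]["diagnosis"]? "Flu"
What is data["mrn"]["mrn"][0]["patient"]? "P93183"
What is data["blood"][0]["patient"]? "P29338"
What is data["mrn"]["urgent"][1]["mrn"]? "MRN-905059"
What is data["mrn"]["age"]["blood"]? "B+"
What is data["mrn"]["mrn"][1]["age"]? 36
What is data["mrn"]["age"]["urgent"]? False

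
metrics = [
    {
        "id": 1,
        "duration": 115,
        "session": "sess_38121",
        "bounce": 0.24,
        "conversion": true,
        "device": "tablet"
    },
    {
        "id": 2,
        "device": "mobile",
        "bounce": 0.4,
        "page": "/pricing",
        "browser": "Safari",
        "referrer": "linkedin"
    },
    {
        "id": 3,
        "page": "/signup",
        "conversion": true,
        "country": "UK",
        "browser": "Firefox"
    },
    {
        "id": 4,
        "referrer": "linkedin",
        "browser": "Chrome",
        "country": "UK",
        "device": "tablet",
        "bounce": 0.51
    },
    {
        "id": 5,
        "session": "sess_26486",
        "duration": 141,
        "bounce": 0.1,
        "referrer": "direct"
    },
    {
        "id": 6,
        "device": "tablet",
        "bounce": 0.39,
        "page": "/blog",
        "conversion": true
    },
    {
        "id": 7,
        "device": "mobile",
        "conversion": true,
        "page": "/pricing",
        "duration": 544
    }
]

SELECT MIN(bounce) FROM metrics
0.1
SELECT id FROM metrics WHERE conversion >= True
[1, 3, 6, 7]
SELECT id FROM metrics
[1, 2, 3, 4, 5, 6, 7]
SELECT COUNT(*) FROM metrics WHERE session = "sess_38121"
1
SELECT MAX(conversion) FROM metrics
True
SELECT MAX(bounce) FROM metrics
0.51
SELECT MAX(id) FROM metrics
7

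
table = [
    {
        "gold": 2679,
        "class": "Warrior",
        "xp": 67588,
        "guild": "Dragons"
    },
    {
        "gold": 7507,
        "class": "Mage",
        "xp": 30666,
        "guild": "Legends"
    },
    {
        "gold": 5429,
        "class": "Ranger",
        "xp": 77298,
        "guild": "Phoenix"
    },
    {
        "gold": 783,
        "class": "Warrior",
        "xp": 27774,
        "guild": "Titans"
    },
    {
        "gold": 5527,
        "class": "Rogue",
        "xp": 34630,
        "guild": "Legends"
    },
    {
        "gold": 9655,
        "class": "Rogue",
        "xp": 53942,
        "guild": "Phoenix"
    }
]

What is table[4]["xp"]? 34630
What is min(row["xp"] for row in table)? 27774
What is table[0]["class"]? "Warrior"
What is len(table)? 6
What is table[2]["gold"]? 5429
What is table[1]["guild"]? "Legends"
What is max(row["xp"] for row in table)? 77298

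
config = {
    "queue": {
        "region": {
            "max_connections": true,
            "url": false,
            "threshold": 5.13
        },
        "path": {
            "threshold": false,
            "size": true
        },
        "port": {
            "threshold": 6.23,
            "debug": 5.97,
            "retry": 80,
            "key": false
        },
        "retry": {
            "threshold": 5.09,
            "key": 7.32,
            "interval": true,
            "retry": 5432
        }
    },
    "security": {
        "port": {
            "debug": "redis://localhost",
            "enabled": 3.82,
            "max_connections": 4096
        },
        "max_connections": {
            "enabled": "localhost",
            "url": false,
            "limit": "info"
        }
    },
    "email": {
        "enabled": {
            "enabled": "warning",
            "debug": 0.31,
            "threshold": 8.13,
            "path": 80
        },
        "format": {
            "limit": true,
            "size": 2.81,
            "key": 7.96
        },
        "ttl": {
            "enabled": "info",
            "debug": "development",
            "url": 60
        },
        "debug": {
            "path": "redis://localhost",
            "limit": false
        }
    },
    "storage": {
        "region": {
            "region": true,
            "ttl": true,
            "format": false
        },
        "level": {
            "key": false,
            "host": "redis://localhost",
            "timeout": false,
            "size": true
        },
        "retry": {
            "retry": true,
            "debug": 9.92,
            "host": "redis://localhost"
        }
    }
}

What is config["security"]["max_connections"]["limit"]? "info"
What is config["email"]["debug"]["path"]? "redis://localhost"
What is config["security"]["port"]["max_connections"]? 4096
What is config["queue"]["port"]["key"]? False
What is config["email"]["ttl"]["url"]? 60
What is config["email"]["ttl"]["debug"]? "development"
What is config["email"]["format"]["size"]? 2.81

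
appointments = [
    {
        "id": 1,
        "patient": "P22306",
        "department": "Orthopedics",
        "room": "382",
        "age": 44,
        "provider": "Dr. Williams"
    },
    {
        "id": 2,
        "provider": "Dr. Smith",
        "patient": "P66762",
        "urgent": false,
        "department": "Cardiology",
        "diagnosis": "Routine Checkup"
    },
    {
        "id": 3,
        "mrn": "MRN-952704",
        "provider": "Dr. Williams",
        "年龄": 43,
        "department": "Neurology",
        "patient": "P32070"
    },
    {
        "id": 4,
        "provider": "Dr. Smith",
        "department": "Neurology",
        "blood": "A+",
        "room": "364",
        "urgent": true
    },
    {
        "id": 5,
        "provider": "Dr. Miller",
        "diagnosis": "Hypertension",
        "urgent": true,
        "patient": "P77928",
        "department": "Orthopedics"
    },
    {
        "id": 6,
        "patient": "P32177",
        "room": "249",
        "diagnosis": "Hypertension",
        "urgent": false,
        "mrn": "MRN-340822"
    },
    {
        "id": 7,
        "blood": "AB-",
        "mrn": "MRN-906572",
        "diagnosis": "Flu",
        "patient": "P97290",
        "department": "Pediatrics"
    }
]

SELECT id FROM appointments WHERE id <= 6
[1, 2, 3, 4, 5, 6]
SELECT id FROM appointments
[1, 2, 3, 4, 5, 6, 7]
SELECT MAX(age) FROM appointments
44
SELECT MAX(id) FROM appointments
7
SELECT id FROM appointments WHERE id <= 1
[1]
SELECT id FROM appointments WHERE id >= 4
[4, 5, 6, 7]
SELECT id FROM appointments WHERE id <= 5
[1, 2, 3, 4, 5]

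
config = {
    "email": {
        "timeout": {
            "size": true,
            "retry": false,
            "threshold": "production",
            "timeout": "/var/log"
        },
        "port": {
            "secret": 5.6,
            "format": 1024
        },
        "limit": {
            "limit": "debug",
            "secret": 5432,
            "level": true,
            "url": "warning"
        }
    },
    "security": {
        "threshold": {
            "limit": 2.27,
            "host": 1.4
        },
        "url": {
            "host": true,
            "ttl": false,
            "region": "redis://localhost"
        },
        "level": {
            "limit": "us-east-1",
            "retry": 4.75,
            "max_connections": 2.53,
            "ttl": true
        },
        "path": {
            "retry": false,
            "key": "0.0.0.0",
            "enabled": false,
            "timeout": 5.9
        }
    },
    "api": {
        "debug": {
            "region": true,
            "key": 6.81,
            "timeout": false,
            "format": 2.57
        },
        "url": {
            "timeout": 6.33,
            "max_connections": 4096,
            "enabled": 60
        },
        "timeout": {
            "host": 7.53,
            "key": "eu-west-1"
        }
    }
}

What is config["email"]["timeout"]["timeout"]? "/var/log"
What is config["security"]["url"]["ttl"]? False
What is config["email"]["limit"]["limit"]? "debug"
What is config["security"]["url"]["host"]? True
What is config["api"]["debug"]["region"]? True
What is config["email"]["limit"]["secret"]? 5432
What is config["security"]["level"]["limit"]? "us-east-1"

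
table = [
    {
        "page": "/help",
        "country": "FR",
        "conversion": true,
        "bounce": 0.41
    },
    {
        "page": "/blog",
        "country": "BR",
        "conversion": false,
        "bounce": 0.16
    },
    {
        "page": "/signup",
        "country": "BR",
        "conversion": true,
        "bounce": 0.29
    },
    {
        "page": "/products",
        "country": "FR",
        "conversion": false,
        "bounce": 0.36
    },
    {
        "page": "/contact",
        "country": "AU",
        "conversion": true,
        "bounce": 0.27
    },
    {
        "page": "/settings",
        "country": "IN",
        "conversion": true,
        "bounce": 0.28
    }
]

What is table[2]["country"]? "BR"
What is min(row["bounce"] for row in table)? 0.16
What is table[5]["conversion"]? True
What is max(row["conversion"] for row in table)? True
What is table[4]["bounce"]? 0.27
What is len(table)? 6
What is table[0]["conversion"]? True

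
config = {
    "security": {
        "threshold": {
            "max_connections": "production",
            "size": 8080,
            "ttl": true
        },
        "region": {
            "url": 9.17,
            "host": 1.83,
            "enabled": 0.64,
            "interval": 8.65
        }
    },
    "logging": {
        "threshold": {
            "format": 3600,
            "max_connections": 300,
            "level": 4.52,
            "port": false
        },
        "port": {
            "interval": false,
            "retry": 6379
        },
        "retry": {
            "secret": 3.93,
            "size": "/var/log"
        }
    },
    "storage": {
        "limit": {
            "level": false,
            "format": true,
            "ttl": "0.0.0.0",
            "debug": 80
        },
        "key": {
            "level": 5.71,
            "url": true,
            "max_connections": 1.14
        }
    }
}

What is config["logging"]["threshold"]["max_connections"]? 300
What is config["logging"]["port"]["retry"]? 6379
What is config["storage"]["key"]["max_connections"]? 1.14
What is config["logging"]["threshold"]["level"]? 4.52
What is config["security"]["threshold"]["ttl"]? True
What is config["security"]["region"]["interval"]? 8.65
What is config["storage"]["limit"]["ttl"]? "0.0.0.0"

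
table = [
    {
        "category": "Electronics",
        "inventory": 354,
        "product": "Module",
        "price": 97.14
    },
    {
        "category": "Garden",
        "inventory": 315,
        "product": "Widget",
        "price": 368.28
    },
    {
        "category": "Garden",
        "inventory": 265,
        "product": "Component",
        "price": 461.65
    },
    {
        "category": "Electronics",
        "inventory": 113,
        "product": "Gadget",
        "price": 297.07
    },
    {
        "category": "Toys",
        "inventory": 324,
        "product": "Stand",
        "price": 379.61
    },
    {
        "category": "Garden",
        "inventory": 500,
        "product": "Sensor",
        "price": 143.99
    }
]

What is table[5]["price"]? 143.99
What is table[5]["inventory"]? 500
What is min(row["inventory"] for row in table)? 113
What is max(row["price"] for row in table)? 461.65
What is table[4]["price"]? 379.61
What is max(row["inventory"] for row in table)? 500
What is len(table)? 6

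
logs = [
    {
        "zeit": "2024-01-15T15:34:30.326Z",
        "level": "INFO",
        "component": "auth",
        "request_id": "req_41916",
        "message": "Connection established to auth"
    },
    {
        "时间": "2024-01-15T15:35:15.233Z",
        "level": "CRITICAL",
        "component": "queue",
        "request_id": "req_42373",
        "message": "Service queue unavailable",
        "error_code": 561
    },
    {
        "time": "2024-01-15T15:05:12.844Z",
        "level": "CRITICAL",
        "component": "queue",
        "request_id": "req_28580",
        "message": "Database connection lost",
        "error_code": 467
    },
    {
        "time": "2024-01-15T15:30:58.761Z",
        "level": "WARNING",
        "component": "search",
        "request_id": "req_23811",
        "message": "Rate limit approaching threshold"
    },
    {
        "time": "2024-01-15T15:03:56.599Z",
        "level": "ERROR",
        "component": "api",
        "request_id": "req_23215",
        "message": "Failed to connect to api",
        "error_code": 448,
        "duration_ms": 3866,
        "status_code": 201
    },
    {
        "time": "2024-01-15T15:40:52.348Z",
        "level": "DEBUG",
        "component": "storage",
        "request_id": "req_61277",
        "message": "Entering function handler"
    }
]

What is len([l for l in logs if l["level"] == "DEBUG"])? 1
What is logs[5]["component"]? "storage"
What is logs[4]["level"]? "ERROR"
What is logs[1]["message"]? "Service queue unavailable"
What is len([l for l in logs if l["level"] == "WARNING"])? 1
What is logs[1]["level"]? "CRITICAL"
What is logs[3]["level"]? "WARNING"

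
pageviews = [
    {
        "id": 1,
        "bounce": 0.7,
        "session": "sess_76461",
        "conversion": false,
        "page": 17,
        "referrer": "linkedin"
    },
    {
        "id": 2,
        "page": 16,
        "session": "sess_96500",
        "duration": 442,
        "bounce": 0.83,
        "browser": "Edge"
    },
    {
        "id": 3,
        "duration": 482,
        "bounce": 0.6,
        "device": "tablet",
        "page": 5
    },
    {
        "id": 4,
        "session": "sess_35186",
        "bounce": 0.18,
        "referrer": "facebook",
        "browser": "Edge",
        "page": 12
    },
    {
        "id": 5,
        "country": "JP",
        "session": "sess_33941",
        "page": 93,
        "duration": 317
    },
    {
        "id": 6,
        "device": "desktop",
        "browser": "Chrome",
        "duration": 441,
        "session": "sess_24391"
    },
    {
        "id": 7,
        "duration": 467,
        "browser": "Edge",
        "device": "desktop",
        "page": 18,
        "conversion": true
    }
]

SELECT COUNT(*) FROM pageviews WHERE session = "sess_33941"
1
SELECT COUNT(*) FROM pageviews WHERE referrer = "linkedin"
1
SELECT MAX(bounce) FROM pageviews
0.83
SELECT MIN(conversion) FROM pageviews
False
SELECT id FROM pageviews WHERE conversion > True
[]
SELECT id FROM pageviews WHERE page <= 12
[3, 4]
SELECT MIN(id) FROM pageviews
1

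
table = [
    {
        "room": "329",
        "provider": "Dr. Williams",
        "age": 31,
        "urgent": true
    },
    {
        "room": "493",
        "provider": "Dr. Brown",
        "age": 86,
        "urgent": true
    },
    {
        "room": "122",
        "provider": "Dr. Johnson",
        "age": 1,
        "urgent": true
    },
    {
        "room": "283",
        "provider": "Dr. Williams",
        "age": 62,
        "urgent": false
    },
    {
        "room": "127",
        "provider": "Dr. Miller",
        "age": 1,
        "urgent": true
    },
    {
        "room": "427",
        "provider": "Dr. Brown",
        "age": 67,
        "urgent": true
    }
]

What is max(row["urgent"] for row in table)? True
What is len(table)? 6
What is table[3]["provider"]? "Dr. Williams"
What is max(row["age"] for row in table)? 86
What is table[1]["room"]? "493"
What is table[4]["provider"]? "Dr. Miller"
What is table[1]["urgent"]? True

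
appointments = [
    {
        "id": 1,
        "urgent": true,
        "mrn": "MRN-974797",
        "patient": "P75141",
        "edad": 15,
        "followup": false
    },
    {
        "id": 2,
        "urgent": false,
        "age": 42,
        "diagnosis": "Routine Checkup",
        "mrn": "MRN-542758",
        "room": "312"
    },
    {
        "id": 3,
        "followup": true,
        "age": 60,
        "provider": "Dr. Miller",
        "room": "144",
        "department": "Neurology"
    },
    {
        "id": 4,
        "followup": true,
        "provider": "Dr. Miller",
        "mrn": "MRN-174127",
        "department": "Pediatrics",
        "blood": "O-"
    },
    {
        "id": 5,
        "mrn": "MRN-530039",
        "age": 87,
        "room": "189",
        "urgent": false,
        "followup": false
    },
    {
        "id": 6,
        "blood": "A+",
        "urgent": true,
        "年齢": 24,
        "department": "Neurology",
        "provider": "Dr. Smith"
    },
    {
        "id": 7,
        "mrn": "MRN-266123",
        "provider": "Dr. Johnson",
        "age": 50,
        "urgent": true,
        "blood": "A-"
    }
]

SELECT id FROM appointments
[1, 2, 3, 4, 5, 6, 7]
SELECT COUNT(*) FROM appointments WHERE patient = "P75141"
1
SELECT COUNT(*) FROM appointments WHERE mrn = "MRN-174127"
1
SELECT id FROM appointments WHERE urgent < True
[2, 5]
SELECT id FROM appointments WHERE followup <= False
[1, 5]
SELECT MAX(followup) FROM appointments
True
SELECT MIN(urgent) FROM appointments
False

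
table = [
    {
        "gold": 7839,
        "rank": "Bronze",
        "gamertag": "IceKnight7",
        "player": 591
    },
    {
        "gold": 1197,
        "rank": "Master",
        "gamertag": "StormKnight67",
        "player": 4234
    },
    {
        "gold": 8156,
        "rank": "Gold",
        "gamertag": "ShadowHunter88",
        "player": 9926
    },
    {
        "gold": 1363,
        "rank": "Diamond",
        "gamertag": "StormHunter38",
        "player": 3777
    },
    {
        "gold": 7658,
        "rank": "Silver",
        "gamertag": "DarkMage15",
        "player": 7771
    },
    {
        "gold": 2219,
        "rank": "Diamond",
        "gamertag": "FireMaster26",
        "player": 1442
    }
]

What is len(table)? 6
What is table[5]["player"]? 1442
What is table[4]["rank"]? "Silver"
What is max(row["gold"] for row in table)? 8156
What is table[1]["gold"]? 1197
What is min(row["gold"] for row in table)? 1197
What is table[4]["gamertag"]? "DarkMage15"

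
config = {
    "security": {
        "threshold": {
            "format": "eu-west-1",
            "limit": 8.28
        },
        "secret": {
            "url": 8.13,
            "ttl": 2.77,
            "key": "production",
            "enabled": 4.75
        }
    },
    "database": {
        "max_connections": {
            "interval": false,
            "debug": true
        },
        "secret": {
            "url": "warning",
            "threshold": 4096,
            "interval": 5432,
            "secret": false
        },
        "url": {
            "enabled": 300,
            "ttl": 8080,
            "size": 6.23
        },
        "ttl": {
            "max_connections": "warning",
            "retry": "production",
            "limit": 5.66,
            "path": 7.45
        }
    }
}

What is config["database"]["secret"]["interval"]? 5432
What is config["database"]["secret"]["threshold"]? 4096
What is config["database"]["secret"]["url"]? "warning"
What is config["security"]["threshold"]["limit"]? 8.28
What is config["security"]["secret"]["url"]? 8.13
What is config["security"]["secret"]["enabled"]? 4.75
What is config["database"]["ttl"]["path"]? 7.45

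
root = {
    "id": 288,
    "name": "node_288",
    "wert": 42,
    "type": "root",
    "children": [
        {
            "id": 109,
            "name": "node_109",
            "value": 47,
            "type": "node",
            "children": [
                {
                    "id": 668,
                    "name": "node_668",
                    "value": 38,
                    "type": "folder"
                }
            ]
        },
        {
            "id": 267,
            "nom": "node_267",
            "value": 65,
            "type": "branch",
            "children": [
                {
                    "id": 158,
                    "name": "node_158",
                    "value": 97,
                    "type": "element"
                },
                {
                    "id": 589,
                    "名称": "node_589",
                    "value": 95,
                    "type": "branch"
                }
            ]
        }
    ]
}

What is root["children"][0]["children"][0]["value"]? 38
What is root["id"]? 288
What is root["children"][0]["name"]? "node_109"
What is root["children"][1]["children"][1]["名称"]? "node_589"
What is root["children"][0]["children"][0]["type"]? "folder"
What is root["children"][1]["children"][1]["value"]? 95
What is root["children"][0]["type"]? "node"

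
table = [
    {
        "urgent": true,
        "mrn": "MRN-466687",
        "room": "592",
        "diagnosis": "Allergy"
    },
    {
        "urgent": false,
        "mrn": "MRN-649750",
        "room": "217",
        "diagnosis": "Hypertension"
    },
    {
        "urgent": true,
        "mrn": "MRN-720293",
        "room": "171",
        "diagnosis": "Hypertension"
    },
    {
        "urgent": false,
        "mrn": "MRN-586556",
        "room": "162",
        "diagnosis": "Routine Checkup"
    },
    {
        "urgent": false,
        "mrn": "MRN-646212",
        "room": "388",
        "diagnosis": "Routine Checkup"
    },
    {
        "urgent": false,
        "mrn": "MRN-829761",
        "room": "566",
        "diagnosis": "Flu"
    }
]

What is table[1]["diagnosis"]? "Hypertension"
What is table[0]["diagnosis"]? "Allergy"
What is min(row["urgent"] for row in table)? False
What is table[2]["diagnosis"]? "Hypertension"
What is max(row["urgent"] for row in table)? True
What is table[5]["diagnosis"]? "Flu"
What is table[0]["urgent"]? True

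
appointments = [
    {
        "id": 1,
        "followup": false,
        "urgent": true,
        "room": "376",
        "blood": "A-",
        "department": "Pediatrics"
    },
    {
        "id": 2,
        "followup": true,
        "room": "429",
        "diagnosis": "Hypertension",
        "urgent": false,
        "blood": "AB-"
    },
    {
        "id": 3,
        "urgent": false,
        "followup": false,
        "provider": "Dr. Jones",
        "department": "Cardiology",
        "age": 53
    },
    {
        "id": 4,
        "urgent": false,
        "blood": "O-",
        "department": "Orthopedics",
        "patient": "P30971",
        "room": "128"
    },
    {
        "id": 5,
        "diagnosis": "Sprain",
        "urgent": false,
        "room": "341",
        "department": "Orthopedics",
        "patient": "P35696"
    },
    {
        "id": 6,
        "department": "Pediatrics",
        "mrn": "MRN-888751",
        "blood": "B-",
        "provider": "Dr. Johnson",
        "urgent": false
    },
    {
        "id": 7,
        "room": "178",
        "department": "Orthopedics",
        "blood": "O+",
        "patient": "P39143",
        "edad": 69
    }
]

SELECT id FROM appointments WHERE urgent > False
[1]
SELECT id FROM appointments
[1, 2, 3, 4, 5, 6, 7]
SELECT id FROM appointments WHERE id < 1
[]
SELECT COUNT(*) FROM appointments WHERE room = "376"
1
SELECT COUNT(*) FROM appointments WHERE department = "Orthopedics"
3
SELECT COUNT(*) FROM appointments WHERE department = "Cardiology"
1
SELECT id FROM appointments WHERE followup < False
[]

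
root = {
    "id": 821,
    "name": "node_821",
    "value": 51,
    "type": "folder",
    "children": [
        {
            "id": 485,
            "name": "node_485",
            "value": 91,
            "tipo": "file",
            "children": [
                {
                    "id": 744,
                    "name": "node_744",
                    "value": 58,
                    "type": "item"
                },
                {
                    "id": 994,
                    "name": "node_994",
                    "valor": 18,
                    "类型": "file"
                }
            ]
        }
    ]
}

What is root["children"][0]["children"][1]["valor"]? 18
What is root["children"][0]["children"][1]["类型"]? "file"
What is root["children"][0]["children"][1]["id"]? 994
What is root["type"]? "folder"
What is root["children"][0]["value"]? 91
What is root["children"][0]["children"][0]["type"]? "item"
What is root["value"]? 51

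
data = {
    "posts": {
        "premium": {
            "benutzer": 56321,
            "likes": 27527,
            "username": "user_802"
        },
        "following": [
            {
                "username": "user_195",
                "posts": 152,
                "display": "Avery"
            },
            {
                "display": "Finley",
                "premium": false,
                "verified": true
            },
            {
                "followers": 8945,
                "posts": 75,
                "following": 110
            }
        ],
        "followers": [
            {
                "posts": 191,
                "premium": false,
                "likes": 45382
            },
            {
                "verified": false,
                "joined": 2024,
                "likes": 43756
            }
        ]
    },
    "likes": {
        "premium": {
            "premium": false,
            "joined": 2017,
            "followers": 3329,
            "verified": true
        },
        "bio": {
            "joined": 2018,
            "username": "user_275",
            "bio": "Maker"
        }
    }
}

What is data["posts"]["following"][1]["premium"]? False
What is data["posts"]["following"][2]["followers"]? 8945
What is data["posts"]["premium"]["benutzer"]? 56321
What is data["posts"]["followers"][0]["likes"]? 45382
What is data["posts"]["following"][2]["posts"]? 75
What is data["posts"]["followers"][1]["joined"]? 2024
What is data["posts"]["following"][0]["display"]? "Avery"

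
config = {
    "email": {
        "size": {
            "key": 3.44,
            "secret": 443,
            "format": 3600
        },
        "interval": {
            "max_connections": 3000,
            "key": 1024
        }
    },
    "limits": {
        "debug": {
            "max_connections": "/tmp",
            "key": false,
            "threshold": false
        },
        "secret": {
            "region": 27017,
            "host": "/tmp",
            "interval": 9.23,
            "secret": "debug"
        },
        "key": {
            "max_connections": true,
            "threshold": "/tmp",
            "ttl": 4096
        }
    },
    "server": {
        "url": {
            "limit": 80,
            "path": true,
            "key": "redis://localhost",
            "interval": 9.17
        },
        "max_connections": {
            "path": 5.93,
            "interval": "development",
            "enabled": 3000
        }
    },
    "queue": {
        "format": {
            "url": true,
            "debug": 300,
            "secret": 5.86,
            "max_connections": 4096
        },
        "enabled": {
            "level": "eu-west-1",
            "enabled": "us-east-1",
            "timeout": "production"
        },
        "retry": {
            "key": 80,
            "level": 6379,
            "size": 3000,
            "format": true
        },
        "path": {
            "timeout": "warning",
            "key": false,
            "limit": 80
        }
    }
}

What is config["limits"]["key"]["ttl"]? 4096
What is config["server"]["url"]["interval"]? 9.17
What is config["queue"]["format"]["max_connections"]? 4096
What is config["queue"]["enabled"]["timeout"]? "production"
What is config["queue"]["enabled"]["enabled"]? "us-east-1"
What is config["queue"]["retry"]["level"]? 6379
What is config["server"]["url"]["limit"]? 80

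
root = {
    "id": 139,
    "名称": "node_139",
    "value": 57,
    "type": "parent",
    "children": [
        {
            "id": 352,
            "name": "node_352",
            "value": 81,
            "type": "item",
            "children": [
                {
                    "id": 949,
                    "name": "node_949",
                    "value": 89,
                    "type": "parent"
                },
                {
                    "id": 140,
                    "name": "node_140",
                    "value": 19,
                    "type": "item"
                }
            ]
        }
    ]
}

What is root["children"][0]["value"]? 81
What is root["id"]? 139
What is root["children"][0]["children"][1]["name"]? "node_140"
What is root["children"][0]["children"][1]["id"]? 140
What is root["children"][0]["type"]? "item"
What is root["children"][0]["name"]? "node_352"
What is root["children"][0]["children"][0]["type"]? "parent"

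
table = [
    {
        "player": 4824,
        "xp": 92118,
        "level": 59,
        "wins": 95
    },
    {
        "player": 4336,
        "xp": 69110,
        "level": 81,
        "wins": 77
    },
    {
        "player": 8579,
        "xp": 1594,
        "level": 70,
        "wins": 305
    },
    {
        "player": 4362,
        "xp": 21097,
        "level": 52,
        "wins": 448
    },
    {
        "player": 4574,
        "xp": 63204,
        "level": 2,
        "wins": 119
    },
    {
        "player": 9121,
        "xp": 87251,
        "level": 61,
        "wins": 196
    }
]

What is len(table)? 6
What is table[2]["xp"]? 1594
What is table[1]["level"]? 81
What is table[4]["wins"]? 119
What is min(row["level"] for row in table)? 2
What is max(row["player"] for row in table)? 9121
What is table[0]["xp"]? 92118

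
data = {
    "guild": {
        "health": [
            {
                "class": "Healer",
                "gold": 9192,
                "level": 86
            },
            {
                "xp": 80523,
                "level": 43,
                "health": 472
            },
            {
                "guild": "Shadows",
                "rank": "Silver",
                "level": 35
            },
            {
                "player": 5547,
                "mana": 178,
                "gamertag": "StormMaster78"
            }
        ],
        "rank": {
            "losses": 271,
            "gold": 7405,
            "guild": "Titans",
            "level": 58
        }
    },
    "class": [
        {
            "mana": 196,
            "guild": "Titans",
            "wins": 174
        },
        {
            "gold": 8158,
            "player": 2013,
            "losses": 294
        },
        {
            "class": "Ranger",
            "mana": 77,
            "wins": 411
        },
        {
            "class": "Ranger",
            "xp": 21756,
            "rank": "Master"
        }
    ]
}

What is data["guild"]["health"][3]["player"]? 5547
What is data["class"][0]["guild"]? "Titans"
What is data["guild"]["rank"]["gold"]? 7405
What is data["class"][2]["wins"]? 411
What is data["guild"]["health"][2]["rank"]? "Silver"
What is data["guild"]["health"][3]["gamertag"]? "StormMaster78"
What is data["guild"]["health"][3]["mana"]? 178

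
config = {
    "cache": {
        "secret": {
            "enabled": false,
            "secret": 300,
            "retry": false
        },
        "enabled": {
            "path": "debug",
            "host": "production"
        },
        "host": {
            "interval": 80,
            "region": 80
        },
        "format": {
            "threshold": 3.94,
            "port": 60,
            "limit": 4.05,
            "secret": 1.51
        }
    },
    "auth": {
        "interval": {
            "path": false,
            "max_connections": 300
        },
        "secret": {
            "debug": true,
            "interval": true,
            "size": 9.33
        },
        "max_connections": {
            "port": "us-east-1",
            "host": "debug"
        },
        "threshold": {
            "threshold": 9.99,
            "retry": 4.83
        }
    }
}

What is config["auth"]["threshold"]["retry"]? 4.83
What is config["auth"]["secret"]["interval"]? True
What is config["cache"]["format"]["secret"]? 1.51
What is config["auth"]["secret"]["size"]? 9.33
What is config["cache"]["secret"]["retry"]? False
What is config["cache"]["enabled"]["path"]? "debug"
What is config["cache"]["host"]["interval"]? 80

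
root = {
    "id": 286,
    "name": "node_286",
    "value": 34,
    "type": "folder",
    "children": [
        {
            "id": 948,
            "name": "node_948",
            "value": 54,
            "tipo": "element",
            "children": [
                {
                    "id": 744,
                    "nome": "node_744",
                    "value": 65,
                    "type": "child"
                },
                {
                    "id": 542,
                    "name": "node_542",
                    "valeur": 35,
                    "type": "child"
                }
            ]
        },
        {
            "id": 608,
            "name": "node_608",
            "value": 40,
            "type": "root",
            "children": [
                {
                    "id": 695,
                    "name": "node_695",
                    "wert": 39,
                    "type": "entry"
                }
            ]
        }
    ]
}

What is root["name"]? "node_286"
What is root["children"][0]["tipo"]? "element"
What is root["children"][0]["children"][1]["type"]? "child"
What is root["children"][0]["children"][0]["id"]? 744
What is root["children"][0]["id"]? 948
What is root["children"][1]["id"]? 608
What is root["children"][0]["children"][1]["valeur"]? 35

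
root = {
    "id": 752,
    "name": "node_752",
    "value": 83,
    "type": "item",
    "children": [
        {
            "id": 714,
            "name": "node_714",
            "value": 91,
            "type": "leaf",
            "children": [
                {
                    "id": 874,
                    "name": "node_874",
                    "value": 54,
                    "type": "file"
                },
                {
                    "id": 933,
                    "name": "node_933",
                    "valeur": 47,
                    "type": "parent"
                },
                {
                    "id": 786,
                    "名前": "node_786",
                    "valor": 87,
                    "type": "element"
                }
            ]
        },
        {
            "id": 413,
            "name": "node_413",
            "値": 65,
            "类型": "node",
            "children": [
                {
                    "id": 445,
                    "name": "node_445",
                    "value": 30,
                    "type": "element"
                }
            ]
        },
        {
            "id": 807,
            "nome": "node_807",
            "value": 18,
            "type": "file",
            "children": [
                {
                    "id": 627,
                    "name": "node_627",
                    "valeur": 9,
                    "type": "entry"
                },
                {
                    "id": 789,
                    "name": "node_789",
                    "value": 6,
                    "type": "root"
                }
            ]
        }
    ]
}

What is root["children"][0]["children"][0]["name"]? "node_874"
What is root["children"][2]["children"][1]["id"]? 789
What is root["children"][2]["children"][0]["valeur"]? 9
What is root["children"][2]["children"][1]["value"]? 6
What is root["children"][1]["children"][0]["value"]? 30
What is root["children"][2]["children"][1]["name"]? "node_789"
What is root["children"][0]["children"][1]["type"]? "parent"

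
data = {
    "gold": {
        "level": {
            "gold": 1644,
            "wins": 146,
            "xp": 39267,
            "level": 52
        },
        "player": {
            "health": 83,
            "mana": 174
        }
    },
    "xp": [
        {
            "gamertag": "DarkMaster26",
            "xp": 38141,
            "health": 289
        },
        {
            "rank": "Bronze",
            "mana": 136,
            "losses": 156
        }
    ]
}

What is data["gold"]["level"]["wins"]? 146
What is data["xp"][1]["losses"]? 156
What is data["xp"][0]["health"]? 289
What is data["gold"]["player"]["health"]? 83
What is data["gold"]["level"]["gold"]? 1644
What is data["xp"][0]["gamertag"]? "DarkMaster26"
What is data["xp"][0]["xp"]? 38141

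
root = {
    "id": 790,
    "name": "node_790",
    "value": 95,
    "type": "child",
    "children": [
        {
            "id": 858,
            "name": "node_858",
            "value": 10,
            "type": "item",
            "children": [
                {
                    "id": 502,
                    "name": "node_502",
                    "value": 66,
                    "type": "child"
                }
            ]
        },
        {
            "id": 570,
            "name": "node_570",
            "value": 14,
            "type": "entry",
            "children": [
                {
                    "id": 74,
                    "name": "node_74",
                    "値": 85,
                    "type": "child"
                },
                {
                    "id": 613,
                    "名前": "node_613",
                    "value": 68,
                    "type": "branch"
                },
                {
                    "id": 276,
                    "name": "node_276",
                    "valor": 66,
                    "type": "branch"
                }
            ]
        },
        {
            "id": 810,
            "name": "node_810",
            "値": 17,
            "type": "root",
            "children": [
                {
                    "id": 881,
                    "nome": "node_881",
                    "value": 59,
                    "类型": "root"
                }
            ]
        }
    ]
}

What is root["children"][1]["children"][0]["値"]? 85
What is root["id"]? 790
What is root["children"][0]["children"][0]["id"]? 502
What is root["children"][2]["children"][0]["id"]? 881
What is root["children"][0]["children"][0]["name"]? "node_502"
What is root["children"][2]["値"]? 17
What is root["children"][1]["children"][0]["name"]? "node_74"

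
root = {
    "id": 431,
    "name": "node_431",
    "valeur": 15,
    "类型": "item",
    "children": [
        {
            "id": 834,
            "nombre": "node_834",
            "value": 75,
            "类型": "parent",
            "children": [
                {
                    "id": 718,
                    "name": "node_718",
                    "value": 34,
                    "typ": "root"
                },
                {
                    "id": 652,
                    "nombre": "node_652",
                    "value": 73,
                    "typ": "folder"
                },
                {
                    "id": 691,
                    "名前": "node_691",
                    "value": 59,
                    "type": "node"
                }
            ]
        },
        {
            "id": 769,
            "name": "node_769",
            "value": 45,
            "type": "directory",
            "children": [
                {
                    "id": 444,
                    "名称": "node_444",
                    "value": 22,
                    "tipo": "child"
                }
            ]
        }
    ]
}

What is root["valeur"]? 15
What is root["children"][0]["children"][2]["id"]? 691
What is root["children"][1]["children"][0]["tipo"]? "child"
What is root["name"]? "node_431"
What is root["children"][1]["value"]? 45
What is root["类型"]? "item"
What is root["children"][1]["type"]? "directory"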